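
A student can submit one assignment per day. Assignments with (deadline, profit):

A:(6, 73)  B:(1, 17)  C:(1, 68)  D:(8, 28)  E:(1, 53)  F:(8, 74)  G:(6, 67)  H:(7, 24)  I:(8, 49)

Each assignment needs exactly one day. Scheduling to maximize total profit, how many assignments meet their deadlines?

Take jobs in profit order; each goes to the latest open slot no later than its deadline.
By profit: F(d8,74), A(d6,73), C(d1,68), G(d6,67), E(d1,53), I(d8,49), D(d8,28), H(d7,24), B(d1,17)
F→slot 8; A→slot 6; C→slot 1; G→slot 5; E skipped; I→slot 7; D→slot 4; H→slot 3; B skipped.
7 of 9 scheduled.

7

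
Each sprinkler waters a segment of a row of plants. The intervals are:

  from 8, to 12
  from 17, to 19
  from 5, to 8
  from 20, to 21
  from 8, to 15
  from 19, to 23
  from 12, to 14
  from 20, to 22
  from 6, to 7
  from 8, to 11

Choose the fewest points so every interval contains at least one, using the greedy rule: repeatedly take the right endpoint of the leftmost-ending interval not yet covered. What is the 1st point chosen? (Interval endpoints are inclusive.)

Process intervals by earliest right end; each time one isn't hit yet, stab at its right endpoint.
Sorted: [6,7] [5,8] [8,11] [8,12] [12,14] [8,15] [17,19] [20,21] [20,22] [19,23]
{[6,7],[5,8]} hit by 7; {[8,11],[8,12]} hit by 11; {[12,14],[8,15]} hit by 14; {[17,19]} hit by 19; {[20,21],[20,22],[19,23]} hit by 21.
Points: 7, 11, 14, 19, 21 (5 total).

7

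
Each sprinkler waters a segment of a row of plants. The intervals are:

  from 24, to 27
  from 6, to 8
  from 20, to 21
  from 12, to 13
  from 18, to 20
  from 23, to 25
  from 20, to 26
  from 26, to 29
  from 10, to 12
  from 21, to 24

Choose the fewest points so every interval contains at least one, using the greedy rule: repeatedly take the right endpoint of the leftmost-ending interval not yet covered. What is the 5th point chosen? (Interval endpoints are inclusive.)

29

By right end: [6,8]  [10,12]  [12,13]  [18,20]  [20,21]  [21,24]  [23,25]  [20,26]  [24,27]  [26,29]
[6,8] uncovered → point at 8; [10,12] uncovered → point at 12; [18,20] uncovered → point at 20; [21,24] uncovered → point at 24; [26,29] uncovered → point at 29.
Points: 8, 12, 20, 24, 29 (5 total).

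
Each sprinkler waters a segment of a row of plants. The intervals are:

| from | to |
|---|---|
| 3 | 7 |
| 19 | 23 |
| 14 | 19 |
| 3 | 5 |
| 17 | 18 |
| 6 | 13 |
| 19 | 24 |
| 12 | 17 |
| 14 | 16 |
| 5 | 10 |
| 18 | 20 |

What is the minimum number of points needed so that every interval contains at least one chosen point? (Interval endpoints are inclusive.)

5

Sort by right endpoint; whenever an interval is uncovered, place a point at its right end.
Sorted: [3,5] [3,7] [5,10] [6,13] [14,16] [12,17] [17,18] [14,19] [18,20] [19,23] [19,24]
{[3,5],[3,7],[5,10]} hit by 5; {[6,13]} hit by 13; {[14,16],[12,17]} hit by 16; {[17,18],[14,19],[18,20]} hit by 18; {[19,23],[19,24]} hit by 23.
Points: 5, 13, 16, 18, 23 (5 total).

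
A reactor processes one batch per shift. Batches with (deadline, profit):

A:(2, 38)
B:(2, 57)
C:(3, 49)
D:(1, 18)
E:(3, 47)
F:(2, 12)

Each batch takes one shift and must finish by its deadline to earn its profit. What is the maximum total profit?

153

Profit order: B=57 C=49 E=47 A=38 D=18 F=12
Assign: B→slot 2, C→slot 3, E→slot 1, A skipped, D skipped, F skipped.
Slots: [1:E] [2:B] [3:C]
Profit = 47 + 57 + 49 = 153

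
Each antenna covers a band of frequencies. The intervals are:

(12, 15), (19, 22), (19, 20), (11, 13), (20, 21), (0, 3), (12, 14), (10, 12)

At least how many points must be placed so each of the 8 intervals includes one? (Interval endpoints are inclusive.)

3

By right end: [0,3]  [10,12]  [11,13]  [12,14]  [12,15]  [19,20]  [20,21]  [19,22]
[0,3] uncovered → point at 3; [10,12] uncovered → point at 12; [19,20] uncovered → point at 20.
Points: 3, 12, 20 (3 total).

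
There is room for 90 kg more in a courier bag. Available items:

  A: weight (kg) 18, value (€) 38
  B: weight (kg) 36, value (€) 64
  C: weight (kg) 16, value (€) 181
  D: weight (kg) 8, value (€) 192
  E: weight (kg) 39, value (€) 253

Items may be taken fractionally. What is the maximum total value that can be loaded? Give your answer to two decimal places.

680.00

Sort by value per unit weight and fill in that order.
Order: D (192/8=24.00) > C (181/16=11.31) > E (253/39=6.49) > A (38/18=2.11) > B (64/36=1.78)
Fill: take D (8 @ 192) → take C (16 @ 181) → take E (39 @ 253) → take A (18 @ 38) → take 9/36 of B → 16.00; 90/90 used.
Total value = 680.00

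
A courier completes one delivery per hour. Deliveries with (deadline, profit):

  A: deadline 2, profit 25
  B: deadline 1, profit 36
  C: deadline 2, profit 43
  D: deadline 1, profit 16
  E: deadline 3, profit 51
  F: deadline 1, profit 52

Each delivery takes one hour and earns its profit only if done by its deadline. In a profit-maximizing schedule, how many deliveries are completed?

3

Take jobs in profit order; each goes to the latest open slot no later than its deadline.
Profit order: F=52 E=51 C=43 B=36 A=25 D=16
Assign: F→slot 1, E→slot 3, C→slot 2, B skipped, A skipped, D skipped.
Slots: [1:F] [2:C] [3:E]
3 of 6 scheduled.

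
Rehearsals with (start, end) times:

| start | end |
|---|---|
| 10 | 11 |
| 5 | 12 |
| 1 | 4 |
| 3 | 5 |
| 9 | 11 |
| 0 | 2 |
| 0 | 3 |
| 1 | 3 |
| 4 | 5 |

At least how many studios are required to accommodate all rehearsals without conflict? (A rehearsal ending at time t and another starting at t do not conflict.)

Count concurrent intervals with a sweep; the peak is the room count.
Events (time:±→running): 0:+→1 0:+→2 1:+→3 1:+→4 … peak 4.

4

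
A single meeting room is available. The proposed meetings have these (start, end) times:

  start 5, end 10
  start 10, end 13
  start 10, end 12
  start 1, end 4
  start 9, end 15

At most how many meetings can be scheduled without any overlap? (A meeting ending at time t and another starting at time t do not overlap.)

Greedy by earliest finish: after sorting by end time, pick each interval compatible with the last pick.
By end time: (1,4), (5,10), (10,12), (10,13), (9,15).
Pick (1,4); next start ≥ 4 → (5,10); next start ≥ 10 → (10,12).
Selected 3 meetings.

3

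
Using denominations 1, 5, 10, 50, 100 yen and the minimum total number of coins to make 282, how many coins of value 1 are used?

2

Use the largest denomination that fits, subtract, and repeat.
282 − 2×100→82 − 1×50→32 − 3×10→2 − 2×1→0
Count of 1: 2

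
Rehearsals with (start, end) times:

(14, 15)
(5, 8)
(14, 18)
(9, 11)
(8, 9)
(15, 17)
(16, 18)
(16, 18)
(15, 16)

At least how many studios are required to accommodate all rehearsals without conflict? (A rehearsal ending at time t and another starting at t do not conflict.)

The answer is the maximum number of intervals overlapping at any instant.
Events (time:±→running): 5:+→1 8:-→0 8:+→1 9:-→0 9:+→1 11:-→0 14:+→1 14:+→2 15:-→1 15:+→2 15:+→3 16:-→2 16:+→3 16:+→4 … peak 4.

4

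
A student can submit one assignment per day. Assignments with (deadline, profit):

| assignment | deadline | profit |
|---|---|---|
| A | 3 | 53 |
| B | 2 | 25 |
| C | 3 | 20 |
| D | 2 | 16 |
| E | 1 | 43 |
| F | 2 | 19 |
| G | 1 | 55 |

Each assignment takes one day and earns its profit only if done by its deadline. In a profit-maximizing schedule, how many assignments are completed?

3

Sort by profit descending; place each in the latest free slot ≤ its deadline.
Profit order: G=55 A=53 E=43 B=25 C=20 F=19 D=16
Assign: G→slot 1, A→slot 3, E skipped, B→slot 2, C skipped, F skipped, D skipped.
Slots: [1:G] [2:B] [3:A]
3 of 7 scheduled.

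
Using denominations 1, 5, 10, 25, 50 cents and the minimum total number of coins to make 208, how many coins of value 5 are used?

208 = 4×50 + 1×5 + 3×1
Count of 5: 1

1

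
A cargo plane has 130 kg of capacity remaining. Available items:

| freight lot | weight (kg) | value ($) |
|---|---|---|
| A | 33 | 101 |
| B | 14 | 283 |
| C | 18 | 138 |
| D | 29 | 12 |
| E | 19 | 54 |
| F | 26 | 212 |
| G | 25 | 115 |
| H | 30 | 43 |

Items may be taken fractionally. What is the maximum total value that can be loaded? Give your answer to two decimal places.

Greedy by value/weight ratio, highest first.
Ratios (sorted): B 20.21, F 8.15, C 7.67, G 4.60, A 3.06, E 2.84, H 1.43, D 0.41
take B (14 @ 283); take F (26 @ 212); take C (18 @ 138); take G (25 @ 115); take A (33 @ 101); take 14/19 of E → 39.79. Capacity used 130/130.
Total value = 888.79

888.79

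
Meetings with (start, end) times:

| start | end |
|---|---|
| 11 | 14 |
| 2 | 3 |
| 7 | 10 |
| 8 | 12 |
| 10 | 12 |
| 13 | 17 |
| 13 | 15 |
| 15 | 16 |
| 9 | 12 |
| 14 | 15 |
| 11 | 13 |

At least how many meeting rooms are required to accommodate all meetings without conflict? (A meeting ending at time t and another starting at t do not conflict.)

starts: [2, 7, 8, 9, 10, 11, 11, 13, 13, 14, 15]
ends:   [3, 10, 12, 12, 12, 13, 14, 15, 15, 16, 17]
s2→1 e3→0 s7→1 s8→2 s9→3 e10→2 s10→3 s11→4 s11→5  — peak 5.

5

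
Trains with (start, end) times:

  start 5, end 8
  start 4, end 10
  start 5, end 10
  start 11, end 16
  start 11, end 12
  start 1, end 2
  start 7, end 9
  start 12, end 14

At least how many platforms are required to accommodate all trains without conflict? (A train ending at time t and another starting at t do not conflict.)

4

Events (time:±→running): 1:+→1 2:-→0 4:+→1 5:+→2 5:+→3 7:+→4 … peak 4.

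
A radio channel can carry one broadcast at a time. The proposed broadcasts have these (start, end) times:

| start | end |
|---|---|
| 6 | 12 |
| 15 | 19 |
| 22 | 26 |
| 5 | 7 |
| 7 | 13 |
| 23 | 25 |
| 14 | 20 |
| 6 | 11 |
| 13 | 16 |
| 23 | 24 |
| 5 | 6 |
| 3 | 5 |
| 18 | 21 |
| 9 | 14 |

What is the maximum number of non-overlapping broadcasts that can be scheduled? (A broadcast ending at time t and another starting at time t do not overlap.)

6

Sorted by end: (3,5)  (5,6)  (5,7)  (6,11)  (6,12)  (7,13)  (9,14)  (13,16)  (15,19)  (14,20)  (18,21)  (23,24)  (23,25)  (22,26)
take (3,5); take (5,6); take (6,11); take (13,16); take (18,21); take (23,24); skip (22,26).
Selected 6 broadcasts.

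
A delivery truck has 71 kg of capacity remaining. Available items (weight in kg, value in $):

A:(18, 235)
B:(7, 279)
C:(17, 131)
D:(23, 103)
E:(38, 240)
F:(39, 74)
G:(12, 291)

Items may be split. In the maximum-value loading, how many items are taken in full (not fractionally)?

4

Greedy by value/weight ratio, highest first.
Order: B (279/7=39.86) > G (291/12=24.25) > A (235/18=13.06) > C (131/17=7.71) > E (240/38=6.32) > D (103/23=4.48) > F (74/39=1.90)
Fill: take B (7 @ 279) → take G (12 @ 291) → take A (18 @ 235) → take C (17 @ 131) → take 17/38 of E → 107.37; 71/71 used.
4 item(s) taken whole; one partial (take 17/38 of E).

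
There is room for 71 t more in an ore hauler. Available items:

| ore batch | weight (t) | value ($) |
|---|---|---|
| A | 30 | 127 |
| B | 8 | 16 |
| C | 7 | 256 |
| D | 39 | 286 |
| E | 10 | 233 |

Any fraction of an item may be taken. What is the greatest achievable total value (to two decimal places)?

Order: C (256/7=36.57) > E (233/10=23.30) > D (286/39=7.33) > A (127/30=4.23) > B (16/8=2.00)
Fill: take C (7 @ 256) → take E (10 @ 233) → take D (39 @ 286) → take 15/30 of A → 63.50; 71/71 used.
Total value = 838.50

838.50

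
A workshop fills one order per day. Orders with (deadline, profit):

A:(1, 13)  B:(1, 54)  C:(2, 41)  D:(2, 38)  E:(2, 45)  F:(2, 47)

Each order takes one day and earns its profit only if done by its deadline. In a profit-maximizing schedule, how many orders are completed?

2

Sort by profit descending; place each in the latest free slot ≤ its deadline.
By profit: B(d1,54), F(d2,47), E(d2,45), C(d2,41), D(d2,38), A(d1,13)
B→slot 1; F→slot 2; E skipped; C skipped; D skipped; A skipped.
2 of 6 scheduled.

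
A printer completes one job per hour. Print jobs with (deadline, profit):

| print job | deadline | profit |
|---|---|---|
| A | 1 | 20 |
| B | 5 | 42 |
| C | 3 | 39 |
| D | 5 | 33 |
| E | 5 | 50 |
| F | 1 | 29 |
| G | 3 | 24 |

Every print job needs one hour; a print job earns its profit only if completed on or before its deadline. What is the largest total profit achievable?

Take jobs in profit order; each goes to the latest open slot no later than its deadline.
Profit order: E=50 B=42 C=39 D=33 F=29 G=24 A=20
Assign: E→slot 5, B→slot 4, C→slot 3, D→slot 2, F→slot 1, G skipped, A skipped.
Slots: [1:F] [2:D] [3:C] [4:B] [5:E]
Profit = 29 + 33 + 39 + 42 + 50 = 193

193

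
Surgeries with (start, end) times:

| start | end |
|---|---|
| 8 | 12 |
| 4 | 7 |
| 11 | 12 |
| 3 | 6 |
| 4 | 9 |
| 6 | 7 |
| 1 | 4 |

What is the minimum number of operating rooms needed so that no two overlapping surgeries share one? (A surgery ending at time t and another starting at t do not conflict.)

starts: [1, 3, 4, 4, 6, 8, 11]
ends:   [4, 6, 7, 7, 9, 12, 12]
s1→1 s3→2 e4→1 s4→2 s4→3  — peak 3.

3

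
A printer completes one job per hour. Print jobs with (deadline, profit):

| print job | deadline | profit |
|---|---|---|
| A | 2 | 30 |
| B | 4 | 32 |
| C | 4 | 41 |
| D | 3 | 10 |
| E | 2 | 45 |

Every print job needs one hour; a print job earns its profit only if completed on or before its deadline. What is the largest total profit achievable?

Profit order: E=45 C=41 B=32 A=30 D=10
Assign: E→slot 2, C→slot 4, B→slot 3, A→slot 1, D skipped.
Slots: [1:A] [2:E] [3:B] [4:C]
Profit = 30 + 45 + 32 + 41 = 148

148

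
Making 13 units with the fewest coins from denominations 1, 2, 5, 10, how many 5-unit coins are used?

13 − 1×10→3 − 1×2→1 − 1×1→0
Count of 5: 0

0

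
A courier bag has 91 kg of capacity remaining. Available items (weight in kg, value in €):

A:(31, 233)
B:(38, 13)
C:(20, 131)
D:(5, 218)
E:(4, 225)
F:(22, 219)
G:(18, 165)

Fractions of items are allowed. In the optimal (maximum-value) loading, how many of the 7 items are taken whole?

Ratios (sorted): E 56.25, D 43.60, F 9.95, G 9.17, A 7.52, C 6.55, B 0.34
take E (4 @ 225); take D (5 @ 218); take F (22 @ 219); take G (18 @ 165); take A (31 @ 233); take 11/20 of C → 72.05. Capacity used 91/91.
5 item(s) taken whole; one partial (take 11/20 of C).

5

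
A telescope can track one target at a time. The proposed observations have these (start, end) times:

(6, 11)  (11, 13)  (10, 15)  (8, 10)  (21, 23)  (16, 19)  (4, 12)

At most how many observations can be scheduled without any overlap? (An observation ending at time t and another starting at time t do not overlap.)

Sort by end time and greedily take each interval whose start is ≥ the last chosen end.
Sorted by end: (8,10)  (6,11)  (4,12)  (11,13)  (10,15)  (16,19)  (21,23)
take (8,10); take (11,13); take (16,19); take (21,23).
Selected 4 observations.

4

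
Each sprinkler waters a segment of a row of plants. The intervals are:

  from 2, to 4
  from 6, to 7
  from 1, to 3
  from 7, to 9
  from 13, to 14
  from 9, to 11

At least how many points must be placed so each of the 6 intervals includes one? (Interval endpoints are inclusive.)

By right end: [1,3]  [2,4]  [6,7]  [7,9]  [9,11]  [13,14]
[1,3] uncovered → point at 3; [6,7] uncovered → point at 7; [9,11] uncovered → point at 11; [13,14] uncovered → point at 14.
Points: 3, 7, 11, 14 (4 total).

4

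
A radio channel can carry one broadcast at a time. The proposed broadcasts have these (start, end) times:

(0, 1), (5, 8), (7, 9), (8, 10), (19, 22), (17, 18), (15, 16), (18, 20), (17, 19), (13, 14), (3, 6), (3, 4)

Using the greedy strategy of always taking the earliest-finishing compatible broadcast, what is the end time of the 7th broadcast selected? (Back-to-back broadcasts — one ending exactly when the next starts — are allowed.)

18

Order by finish time; keep every interval that doesn't clash with the previous kept one.
Sorted by end: (0,1)  (3,4)  (3,6)  (5,8)  (7,9)  (8,10)  (13,14)  (15,16)  (17,18)  (17,19)  (18,20)  (19,22)
take (0,1); take (3,4); skip (3,6); take (5,8); take (8,10); take (13,14); take (15,16); take (17,18); take (18,20).
Selected: (0,1) (3,4) (5,8) (8,10) (13,14) (15,16) (17,18) (18,20)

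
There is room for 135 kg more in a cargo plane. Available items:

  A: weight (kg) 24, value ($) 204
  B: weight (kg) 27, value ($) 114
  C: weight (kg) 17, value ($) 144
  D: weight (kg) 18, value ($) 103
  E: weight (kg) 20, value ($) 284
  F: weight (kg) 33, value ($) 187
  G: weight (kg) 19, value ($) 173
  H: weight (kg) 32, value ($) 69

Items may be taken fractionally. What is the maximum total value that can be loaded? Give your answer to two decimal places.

Greedy by value/weight ratio, highest first.
Ratios (sorted): E 14.20, G 9.11, A 8.50, C 8.47, D 5.72, F 5.67, B 4.22, H 2.16
take E (20 @ 284); take G (19 @ 173); take A (24 @ 204); take C (17 @ 144); take D (18 @ 103); take F (33 @ 187); take 4/27 of B → 16.89. Capacity used 135/135.
Total value = 1111.89

1111.89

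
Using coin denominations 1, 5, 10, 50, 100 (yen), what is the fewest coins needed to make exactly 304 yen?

7

Use the largest denomination that fits, subtract, and repeat.
304 − 3×100→4 − 4×1→0
Total coins = 3 + 4 = 7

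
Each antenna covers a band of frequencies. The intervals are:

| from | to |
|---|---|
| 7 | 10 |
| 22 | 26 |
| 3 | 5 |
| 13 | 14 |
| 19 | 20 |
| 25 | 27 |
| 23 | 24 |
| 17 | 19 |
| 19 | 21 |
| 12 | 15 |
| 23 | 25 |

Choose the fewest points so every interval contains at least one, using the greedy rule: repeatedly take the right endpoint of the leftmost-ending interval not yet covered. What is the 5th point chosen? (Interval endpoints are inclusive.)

Process intervals by earliest right end; each time one isn't hit yet, stab at its right endpoint.
By right end: [3,5]  [7,10]  [13,14]  [12,15]  [17,19]  [19,20]  [19,21]  [23,24]  [23,25]  [22,26]  [25,27]
[3,5] uncovered → point at 5; [7,10] uncovered → point at 10; [13,14] uncovered → point at 14; [17,19] uncovered → point at 19; [23,24] uncovered → point at 24; [25,27] uncovered → point at 27.
Points: 5, 10, 14, 19, 24, 27 (6 total).

24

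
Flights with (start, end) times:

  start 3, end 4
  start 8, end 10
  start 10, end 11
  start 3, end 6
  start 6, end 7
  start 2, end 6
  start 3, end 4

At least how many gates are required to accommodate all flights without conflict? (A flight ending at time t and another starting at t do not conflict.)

Count concurrent intervals with a sweep; the peak is the room count.
starts: [2, 3, 3, 3, 6, 8, 10]
ends:   [4, 4, 6, 6, 7, 10, 11]
s2→1 s3→2 s3→3 s3→4  — peak 4.

4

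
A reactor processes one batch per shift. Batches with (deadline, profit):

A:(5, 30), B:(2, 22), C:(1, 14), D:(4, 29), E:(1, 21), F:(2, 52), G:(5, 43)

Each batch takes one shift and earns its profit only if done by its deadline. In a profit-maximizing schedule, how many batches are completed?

5

Sort by profit descending; place each in the latest free slot ≤ its deadline.
By profit: F(d2,52), G(d5,43), A(d5,30), D(d4,29), B(d2,22), E(d1,21), C(d1,14)
F→slot 2; G→slot 5; A→slot 4; D→slot 3; B→slot 1; E skipped; C skipped.
5 of 7 scheduled.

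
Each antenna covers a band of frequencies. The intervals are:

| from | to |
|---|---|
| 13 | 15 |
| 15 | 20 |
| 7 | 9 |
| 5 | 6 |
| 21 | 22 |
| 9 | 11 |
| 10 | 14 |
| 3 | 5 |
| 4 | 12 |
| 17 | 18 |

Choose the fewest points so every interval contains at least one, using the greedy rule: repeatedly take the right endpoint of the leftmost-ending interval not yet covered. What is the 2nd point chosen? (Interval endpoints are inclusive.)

Sort by right endpoint; whenever an interval is uncovered, place a point at its right end.
By right end: [3,5]  [5,6]  [7,9]  [9,11]  [4,12]  [10,14]  [13,15]  [17,18]  [15,20]  [21,22]
[3,5] uncovered → point at 5; [7,9] uncovered → point at 9; [10,14] uncovered → point at 14; [17,18] uncovered → point at 18; [21,22] uncovered → point at 22.
Points: 5, 9, 14, 18, 22 (5 total).

9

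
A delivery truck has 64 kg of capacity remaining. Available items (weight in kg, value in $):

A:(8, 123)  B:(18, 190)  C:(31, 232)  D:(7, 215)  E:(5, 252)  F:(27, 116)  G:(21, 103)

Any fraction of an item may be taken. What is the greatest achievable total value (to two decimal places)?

Greedy by value/weight ratio, highest first.
Order: E (252/5=50.40) > D (215/7=30.71) > A (123/8=15.38) > B (190/18=10.56) > C (232/31=7.48) > G (103/21=4.90) > F (116/27=4.30)
Fill: take E (5 @ 252) → take D (7 @ 215) → take A (8 @ 123) → take B (18 @ 190) → take 26/31 of C → 194.58; 64/64 used.
Total value = 974.58

974.58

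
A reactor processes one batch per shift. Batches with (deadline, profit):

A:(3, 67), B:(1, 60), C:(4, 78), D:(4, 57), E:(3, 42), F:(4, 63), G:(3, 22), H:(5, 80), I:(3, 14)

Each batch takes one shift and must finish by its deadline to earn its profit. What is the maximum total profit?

Sort by profit descending; place each in the latest free slot ≤ its deadline.
By profit: H(d5,80), C(d4,78), A(d3,67), F(d4,63), B(d1,60), D(d4,57), E(d3,42), G(d3,22), I(d3,14)
H→slot 5; C→slot 4; A→slot 3; F→slot 2; B→slot 1; D skipped; E skipped; G skipped; I skipped.
Profit = 60 + 63 + 67 + 78 + 80 = 348

348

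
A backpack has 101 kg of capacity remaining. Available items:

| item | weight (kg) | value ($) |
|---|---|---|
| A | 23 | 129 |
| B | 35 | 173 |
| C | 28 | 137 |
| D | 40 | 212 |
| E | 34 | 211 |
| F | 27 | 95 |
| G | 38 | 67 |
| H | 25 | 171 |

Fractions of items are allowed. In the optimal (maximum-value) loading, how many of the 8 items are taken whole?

Greedy by value/weight ratio, highest first.
Ratios (sorted): H 6.84, E 6.21, A 5.61, D 5.30, B 4.94, C 4.89, F 3.52, G 1.76
take H (25 @ 171); take E (34 @ 211); take A (23 @ 129); take 19/40 of D → 100.70. Capacity used 101/101.
3 item(s) taken whole; one partial (take 19/40 of D).

3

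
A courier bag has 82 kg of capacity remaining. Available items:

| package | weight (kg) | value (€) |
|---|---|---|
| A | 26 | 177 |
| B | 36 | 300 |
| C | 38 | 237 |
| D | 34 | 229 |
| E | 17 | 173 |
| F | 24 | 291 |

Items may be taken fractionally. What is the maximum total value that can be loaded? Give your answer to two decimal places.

798.04

Greedy by value/weight ratio, highest first.
Order: F (291/24=12.12) > E (173/17=10.18) > B (300/36=8.33) > A (177/26=6.81) > D (229/34=6.74) > C (237/38=6.24)
Fill: take F (24 @ 291) → take E (17 @ 173) → take B (36 @ 300) → take 5/26 of A → 34.04; 82/82 used.
Total value = 798.04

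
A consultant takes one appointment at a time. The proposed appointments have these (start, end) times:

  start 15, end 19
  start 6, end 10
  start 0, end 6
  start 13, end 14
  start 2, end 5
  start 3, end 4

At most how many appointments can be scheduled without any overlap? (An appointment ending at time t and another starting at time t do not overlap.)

By end time: (3,4), (2,5), (0,6), (6,10), (13,14), (15,19).
Pick (3,4); next start ≥ 4 → (6,10); next start ≥ 10 → (13,14); next start ≥ 14 → (15,19).
Selected 4 appointments.

4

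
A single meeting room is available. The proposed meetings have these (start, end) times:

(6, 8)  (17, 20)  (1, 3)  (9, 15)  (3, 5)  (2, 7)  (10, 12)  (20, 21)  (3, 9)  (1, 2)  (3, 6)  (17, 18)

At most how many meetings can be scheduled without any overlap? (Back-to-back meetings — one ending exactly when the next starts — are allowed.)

Sort by end time and greedily take each interval whose start is ≥ the last chosen end.
Sorted by end: (1,2)  (1,3)  (3,5)  (3,6)  (2,7)  (6,8)  (3,9)  (10,12)  (9,15)  (17,18)  (17,20)  (20,21)
take (1,2); take (3,5); skip (3,6); take (6,8); take (10,12); take (17,18); take (20,21).
Selected 6 meetings.

6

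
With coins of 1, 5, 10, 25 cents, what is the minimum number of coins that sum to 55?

Use the largest denomination that fits, subtract, and repeat.
55 − 2×25→5 − 1×5→0
Total coins = 2 + 1 = 3

3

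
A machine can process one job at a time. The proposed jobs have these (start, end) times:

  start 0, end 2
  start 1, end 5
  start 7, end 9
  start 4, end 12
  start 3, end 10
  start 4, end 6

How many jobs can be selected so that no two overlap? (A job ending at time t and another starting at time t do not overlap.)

Sort by end time and greedily take each interval whose start is ≥ the last chosen end.
Sorted by end: (0,2)  (1,5)  (4,6)  (7,9)  (3,10)  (4,12)
take (0,2); take (4,6); take (7,9); skip (4,12).
Selected 3 jobs.

3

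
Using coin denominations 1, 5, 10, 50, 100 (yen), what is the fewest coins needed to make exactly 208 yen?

208 − 2×100→8 − 1×5→3 − 3×1→0
Total coins = 2 + 1 + 3 = 6

6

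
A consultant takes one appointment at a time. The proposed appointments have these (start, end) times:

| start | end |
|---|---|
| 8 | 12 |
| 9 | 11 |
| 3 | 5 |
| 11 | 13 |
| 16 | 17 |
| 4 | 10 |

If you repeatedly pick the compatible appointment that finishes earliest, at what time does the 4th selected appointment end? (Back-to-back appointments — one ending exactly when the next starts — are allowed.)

17

Sorted by end: (3,5)  (4,10)  (9,11)  (8,12)  (11,13)  (16,17)
take (3,5); skip (4,10); take (9,11); take (11,13); take (16,17).
Selected: (3,5) (9,11) (11,13) (16,17)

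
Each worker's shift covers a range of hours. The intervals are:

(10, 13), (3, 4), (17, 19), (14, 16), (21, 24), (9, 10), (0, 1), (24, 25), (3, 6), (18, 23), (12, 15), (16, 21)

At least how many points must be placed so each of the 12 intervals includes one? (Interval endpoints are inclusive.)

6

Sort by right endpoint; whenever an interval is uncovered, place a point at its right end.
Sorted: [0,1] [3,4] [3,6] [9,10] [10,13] [12,15] [14,16] [17,19] [16,21] [18,23] [21,24] [24,25]
{[0,1]} hit by 1; {[3,4],[3,6]} hit by 4; {[9,10],[10,13]} hit by 10; {[12,15],[14,16]} hit by 15; {[17,19],[16,21],[18,23]} hit by 19; {[21,24],[24,25]} hit by 24.
Points: 1, 4, 10, 15, 19, 24 (6 total).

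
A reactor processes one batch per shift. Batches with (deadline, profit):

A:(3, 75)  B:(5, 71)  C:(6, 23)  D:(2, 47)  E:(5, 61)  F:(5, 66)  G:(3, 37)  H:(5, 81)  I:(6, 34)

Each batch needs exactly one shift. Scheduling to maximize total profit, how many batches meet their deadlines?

Take jobs in profit order; each goes to the latest open slot no later than its deadline.
Profit order: H=81 A=75 B=71 F=66 E=61 D=47 G=37 I=34 C=23
Assign: H→slot 5, A→slot 3, B→slot 4, F→slot 2, E→slot 1, D skipped, G skipped, I→slot 6, C skipped.
Slots: [1:E] [2:F] [3:A] [4:B] [5:H] [6:I]
6 of 9 scheduled.

6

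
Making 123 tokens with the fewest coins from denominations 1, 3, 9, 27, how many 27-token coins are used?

4

123 = 4×27 + 1×9 + 2×3
Count of 27: 4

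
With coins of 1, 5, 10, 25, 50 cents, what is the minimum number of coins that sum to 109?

Use the largest denomination that fits, subtract, and repeat.
109 − 2×50→9 − 1×5→4 − 4×1→0
Total coins = 2 + 1 + 4 = 7

7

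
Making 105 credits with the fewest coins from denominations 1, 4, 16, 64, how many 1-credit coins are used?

1

Use the largest denomination that fits, subtract, and repeat.
105 − 1×64→41 − 2×16→9 − 2×4→1 − 1×1→0
Count of 1: 1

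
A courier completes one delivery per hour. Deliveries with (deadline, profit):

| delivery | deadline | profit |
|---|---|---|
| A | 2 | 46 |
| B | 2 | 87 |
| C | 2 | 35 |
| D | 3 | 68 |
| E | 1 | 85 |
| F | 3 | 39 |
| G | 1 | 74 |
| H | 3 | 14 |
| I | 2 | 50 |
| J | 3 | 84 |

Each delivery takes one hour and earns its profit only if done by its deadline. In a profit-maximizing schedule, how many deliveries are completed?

Sort by profit descending; place each in the latest free slot ≤ its deadline.
By profit: B(d2,87), E(d1,85), J(d3,84), G(d1,74), D(d3,68), I(d2,50), A(d2,46), F(d3,39), C(d2,35), H(d3,14)
B→slot 2; E→slot 1; J→slot 3; G skipped; D skipped; I skipped; A skipped; F skipped; C skipped; H skipped.
3 of 10 scheduled.

3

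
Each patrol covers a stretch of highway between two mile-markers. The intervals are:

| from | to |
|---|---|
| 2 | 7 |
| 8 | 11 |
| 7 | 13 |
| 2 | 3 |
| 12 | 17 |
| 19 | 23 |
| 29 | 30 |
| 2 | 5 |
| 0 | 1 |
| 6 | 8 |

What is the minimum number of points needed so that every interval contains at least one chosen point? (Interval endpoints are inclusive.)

6

Sort by right endpoint; whenever an interval is uncovered, place a point at its right end.
By right end: [0,1]  [2,3]  [2,5]  [2,7]  [6,8]  [8,11]  [7,13]  [12,17]  [19,23]  [29,30]
[0,1] uncovered → point at 1; [2,3] uncovered → point at 3; [6,8] uncovered → point at 8; [12,17] uncovered → point at 17; [19,23] uncovered → point at 23; [29,30] uncovered → point at 30.
Points: 1, 3, 8, 17, 23, 30 (6 total).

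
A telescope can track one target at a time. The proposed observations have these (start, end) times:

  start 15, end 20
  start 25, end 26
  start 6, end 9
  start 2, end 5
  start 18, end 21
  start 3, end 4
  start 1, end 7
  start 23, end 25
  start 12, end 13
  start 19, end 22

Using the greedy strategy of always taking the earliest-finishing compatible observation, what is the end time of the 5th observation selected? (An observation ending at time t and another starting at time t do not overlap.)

25

Sort by end time and greedily take each interval whose start is ≥ the last chosen end.
By end time: (3,4), (2,5), (1,7), (6,9), (12,13), (15,20), (18,21), (19,22), (23,25), (25,26).
Pick (3,4); next start ≥ 4 → (6,9); next start ≥ 9 → (12,13); next start ≥ 13 → (15,20); next start ≥ 20 → (23,25); next start ≥ 25 → (25,26).
Selected: (3,4) (6,9) (12,13) (15,20) (23,25) (25,26)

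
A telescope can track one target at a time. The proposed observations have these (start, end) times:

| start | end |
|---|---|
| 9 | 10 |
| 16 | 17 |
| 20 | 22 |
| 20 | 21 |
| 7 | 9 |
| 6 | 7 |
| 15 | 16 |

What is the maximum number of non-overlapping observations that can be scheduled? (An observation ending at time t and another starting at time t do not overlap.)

Sorted by end: (6,7)  (7,9)  (9,10)  (15,16)  (16,17)  (20,21)  (20,22)
take (6,7); take (7,9); take (9,10); take (15,16); take (16,17); take (20,21); skip (20,22).
Selected 6 observations.

6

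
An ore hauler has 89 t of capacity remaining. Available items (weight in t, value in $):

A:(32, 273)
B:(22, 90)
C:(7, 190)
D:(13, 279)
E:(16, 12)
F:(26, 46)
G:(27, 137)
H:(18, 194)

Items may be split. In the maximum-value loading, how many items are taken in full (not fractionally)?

4

Greedy by value/weight ratio, highest first.
Order: C (190/7=27.14) > D (279/13=21.46) > H (194/18=10.78) > A (273/32=8.53) > G (137/27=5.07) > B (90/22=4.09) > F (46/26=1.77) > E (12/16=0.75)
Fill: take C (7 @ 190) → take D (13 @ 279) → take H (18 @ 194) → take A (32 @ 273) → take 19/27 of G → 96.41; 89/89 used.
4 item(s) taken whole; one partial (take 19/27 of G).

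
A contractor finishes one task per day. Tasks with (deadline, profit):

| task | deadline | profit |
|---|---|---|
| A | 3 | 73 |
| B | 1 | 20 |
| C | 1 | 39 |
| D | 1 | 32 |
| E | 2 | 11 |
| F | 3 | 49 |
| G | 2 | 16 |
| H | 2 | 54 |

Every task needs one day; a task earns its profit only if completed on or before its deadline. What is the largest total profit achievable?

176

Profit order: A=73 H=54 F=49 C=39 D=32 B=20 G=16 E=11
Assign: A→slot 3, H→slot 2, F→slot 1, C skipped, D skipped, B skipped, G skipped, E skipped.
Slots: [1:F] [2:H] [3:A]
Profit = 49 + 54 + 73 = 176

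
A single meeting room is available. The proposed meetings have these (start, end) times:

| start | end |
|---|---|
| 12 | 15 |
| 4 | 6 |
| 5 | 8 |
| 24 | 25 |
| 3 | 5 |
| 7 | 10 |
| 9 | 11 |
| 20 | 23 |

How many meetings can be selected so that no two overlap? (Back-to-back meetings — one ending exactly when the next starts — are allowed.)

6

Order by finish time; keep every interval that doesn't clash with the previous kept one.
By end time: (3,5), (4,6), (5,8), (7,10), (9,11), (12,15), (20,23), (24,25).
Pick (3,5); next start ≥ 5 → (5,8); next start ≥ 8 → (9,11); next start ≥ 11 → (12,15); next start ≥ 15 → (20,23); next start ≥ 23 → (24,25).
Selected 6 meetings.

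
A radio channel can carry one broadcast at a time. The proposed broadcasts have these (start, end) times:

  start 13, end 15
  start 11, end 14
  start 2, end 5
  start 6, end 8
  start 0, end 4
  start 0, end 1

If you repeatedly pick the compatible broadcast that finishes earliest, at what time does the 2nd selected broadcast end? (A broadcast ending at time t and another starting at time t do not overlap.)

5

Order by finish time; keep every interval that doesn't clash with the previous kept one.
Sorted by end: (0,1)  (0,4)  (2,5)  (6,8)  (11,14)  (13,15)
take (0,1); take (2,5); take (6,8); take (11,14); skip (13,15).
Selected: (0,1) (2,5) (6,8) (11,14)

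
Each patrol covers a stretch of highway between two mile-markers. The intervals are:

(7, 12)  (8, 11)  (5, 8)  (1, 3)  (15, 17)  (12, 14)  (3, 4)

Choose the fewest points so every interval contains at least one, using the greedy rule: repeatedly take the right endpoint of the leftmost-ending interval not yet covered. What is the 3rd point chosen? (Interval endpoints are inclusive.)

14

Sorted: [1,3] [3,4] [5,8] [8,11] [7,12] [12,14] [15,17]
{[1,3],[3,4]} hit by 3; {[5,8],[8,11],[7,12]} hit by 8; {[12,14]} hit by 14; {[15,17]} hit by 17.
Points: 3, 8, 14, 17 (4 total).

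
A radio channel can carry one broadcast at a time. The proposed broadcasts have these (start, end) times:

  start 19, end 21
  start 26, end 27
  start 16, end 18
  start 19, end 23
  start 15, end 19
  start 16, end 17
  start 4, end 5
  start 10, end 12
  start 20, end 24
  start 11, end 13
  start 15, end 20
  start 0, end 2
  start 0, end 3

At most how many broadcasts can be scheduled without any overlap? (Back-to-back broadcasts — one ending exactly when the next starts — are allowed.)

6

Sort by end time and greedily take each interval whose start is ≥ the last chosen end.
Sorted by end: (0,2)  (0,3)  (4,5)  (10,12)  (11,13)  (16,17)  (16,18)  (15,19)  (15,20)  (19,21)  (19,23)  (20,24)  (26,27)
take (0,2); skip (0,3); take (4,5); take (10,12); take (16,17); take (19,21); take (26,27).
Selected 6 broadcasts.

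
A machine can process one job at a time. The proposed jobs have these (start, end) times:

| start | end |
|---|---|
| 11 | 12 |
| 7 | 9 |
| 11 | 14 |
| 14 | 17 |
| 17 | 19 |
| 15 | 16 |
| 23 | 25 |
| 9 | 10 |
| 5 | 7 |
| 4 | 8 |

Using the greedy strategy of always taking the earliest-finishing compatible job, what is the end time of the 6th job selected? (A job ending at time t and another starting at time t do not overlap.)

Sort by end time and greedily take each interval whose start is ≥ the last chosen end.
By end time: (5,7), (4,8), (7,9), (9,10), (11,12), (11,14), (15,16), (14,17), (17,19), (23,25).
Pick (5,7); next start ≥ 7 → (7,9); next start ≥ 9 → (9,10); next start ≥ 10 → (11,12); next start ≥ 12 → (15,16); next start ≥ 16 → (17,19); next start ≥ 19 → (23,25).
Selected: (5,7) (7,9) (9,10) (11,12) (15,16) (17,19) (23,25)

19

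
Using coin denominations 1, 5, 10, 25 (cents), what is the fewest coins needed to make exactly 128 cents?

128 = 5×25 + 3×1
Total coins = 5 + 3 = 8

8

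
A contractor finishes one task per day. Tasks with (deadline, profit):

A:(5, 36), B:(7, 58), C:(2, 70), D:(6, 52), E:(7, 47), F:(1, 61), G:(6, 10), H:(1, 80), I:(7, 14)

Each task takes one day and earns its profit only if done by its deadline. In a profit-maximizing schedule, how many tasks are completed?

7

By profit: H(d1,80), C(d2,70), F(d1,61), B(d7,58), D(d6,52), E(d7,47), A(d5,36), I(d7,14), G(d6,10)
H→slot 1; C→slot 2; F skipped; B→slot 7; D→slot 6; E→slot 5; A→slot 4; I→slot 3; G skipped.
7 of 9 scheduled.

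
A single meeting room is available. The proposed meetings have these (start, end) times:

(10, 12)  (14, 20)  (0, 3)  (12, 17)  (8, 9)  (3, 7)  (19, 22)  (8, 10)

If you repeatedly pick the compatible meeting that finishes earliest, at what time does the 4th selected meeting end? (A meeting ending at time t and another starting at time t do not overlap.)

12

Greedy by earliest finish: after sorting by end time, pick each interval compatible with the last pick.
Sorted by end: (0,3)  (3,7)  (8,9)  (8,10)  (10,12)  (12,17)  (14,20)  (19,22)
take (0,3); take (3,7); take (8,9); take (10,12); take (12,17); skip (14,20); take (19,22).
Selected: (0,3) (3,7) (8,9) (10,12) (12,17) (19,22)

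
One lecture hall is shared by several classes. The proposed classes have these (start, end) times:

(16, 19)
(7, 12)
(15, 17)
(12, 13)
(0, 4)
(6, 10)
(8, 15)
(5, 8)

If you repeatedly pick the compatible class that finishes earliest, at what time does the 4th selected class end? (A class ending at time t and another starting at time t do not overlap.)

17

By end time: (0,4), (5,8), (6,10), (7,12), (12,13), (8,15), (15,17), (16,19).
Pick (0,4); next start ≥ 4 → (5,8); next start ≥ 8 → (12,13); next start ≥ 13 → (15,17).
Selected: (0,4) (5,8) (12,13) (15,17)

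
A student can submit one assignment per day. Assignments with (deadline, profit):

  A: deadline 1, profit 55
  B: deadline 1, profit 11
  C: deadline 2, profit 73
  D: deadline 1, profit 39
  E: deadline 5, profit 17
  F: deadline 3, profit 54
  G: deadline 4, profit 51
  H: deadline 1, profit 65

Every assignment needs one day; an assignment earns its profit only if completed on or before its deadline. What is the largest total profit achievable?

260

By profit: C(d2,73), H(d1,65), A(d1,55), F(d3,54), G(d4,51), D(d1,39), E(d5,17), B(d1,11)
C→slot 2; H→slot 1; A skipped; F→slot 3; G→slot 4; D skipped; E→slot 5; B skipped.
Profit = 65 + 73 + 54 + 51 + 17 = 260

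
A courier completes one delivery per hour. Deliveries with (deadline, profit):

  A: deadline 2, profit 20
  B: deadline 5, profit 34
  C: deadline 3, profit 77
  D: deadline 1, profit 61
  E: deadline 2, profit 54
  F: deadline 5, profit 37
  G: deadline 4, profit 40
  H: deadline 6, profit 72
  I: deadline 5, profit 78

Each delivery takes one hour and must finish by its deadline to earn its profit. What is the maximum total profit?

382

By profit: I(d5,78), C(d3,77), H(d6,72), D(d1,61), E(d2,54), G(d4,40), F(d5,37), B(d5,34), A(d2,20)
I→slot 5; C→slot 3; H→slot 6; D→slot 1; E→slot 2; G→slot 4; F skipped; B skipped; A skipped.
Profit = 61 + 54 + 77 + 40 + 78 + 72 = 382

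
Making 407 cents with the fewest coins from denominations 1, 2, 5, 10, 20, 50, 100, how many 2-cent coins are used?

1

407 = 4×100 + 1×5 + 1×2
Count of 2: 1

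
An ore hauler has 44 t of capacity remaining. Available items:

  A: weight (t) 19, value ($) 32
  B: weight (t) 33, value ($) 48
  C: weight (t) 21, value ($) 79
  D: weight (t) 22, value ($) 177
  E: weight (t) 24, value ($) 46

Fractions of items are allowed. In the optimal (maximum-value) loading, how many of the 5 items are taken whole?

2

Sort by value per unit weight and fill in that order.
Order: D (177/22=8.05) > C (79/21=3.76) > E (46/24=1.92) > A (32/19=1.68) > B (48/33=1.45)
Fill: take D (22 @ 177) → take C (21 @ 79) → take 1/24 of E → 1.92; 44/44 used.
2 item(s) taken whole; one partial (take 1/24 of E).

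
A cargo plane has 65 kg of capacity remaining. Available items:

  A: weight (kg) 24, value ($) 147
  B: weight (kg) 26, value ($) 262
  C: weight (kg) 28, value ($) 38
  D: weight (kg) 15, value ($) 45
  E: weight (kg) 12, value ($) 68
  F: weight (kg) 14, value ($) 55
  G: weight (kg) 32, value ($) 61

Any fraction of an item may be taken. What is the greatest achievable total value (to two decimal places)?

488.79

Greedy by value/weight ratio, highest first.
Ratios (sorted): B 10.08, A 6.12, E 5.67, F 3.93, D 3.00, G 1.91, C 1.36
take B (26 @ 262); take A (24 @ 147); take E (12 @ 68); take 3/14 of F → 11.79. Capacity used 65/65.
Total value = 488.79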